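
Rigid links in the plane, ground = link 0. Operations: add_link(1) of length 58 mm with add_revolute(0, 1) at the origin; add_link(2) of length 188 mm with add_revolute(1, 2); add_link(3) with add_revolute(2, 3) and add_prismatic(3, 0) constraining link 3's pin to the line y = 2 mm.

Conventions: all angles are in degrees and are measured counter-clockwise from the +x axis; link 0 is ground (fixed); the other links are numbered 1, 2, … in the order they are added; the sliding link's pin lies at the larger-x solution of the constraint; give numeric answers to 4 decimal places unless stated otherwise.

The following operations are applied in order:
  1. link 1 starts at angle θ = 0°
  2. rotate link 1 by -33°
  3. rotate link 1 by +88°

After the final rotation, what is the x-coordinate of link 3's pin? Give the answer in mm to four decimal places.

geometry: r = 58 mm, L = 188 mm, e = 2 mm; θ starts at 0°
rotate link 1 by -33°: θ ← 0° -33° = -33°
rotate link 1 by +88°: θ ← -33° +88° = 55°
crank pin P = (r cos θ, r sin θ) = (33.267433, 47.510819)
h = r sin θ − e = 47.510819 − 2 = 45.510819
x = r cos θ + √(L² − h²) = 33.267433 + 182.408238 = 215.675672

215.6757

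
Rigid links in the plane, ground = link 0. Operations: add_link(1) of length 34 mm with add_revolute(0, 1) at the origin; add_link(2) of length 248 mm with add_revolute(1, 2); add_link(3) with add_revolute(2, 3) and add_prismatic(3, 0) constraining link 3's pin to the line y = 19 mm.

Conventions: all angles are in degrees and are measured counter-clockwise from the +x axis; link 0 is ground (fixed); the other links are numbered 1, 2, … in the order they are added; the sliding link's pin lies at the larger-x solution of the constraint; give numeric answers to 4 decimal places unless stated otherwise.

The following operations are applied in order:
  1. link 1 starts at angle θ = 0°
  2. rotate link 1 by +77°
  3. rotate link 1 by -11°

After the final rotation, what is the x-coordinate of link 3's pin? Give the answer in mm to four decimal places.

geometry: r = 34 mm, L = 248 mm, e = 19 mm; θ starts at 0°
rotate link 1 by +77°: θ ← 0° +77° = 77°
rotate link 1 by -11°: θ ← 77° -11° = 66°
crank pin P = (r cos θ, r sin θ) = (13.829046, 31.060546)
h = r sin θ − e = 31.060546 − 19 = 12.060546
x = r cos θ + √(L² − h²) = 13.829046 + 247.706567 = 261.535613

261.5356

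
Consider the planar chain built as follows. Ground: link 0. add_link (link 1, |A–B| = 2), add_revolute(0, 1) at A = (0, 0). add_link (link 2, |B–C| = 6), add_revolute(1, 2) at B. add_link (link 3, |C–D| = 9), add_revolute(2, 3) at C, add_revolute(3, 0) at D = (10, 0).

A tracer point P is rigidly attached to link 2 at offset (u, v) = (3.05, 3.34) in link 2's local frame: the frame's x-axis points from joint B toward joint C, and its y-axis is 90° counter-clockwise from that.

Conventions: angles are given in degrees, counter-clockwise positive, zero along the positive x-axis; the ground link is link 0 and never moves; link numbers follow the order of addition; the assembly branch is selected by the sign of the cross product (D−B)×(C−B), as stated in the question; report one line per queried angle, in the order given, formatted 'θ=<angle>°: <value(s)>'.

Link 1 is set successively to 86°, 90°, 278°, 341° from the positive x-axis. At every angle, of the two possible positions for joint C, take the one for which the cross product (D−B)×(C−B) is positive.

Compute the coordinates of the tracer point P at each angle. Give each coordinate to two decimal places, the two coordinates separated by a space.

A=(0,0), D=(10.00,0)
θ=86°: B = A + 2.00·(cos86°, sin86°) = (0.1395, 1.9951)
θ=86°: |BD| = 10.0603
θ=86°: circle(B,6.00) ∩ circle(D,9.00): a=2.7936, h=5.3100
θ=86°:   candidates: C₊=(3.9307,6.6456) cross=53.420; C₋=(1.8246,-3.7634) cross=-53.420
θ=86°:   branch + wants cross > 0 → take C=(3.9307,6.6456) (cross=53.420)
θ=86°: ex = (C−B)/|BC| = (0.6319,0.7751); ey = (-0.7751,0.6319)
θ=86°: P = B + 3.05·ex + 3.34·ey = (-0.5220,6.4695)
θ=90°: B = A + 2.00·(cos90°, sin90°) = (0.0000, 2.0000)
θ=90°: |BD| = 10.1980
θ=90°: circle(B,6.00) ∩ circle(D,9.00): a=2.8927, h=5.2566
θ=90°:   candidates: C₊=(3.8674,6.5872) cross=53.607; C₋=(1.8056,-3.7219) cross=-53.607
θ=90°:   branch + wants cross > 0 → take C=(3.8674,6.5872) (cross=53.607)
θ=90°: ex = (C−B)/|BC| = (0.6446,0.7645); ey = (-0.7645,0.6446)
θ=90°: P = B + 3.05·ex + 3.34·ey = (-0.5876,6.4847)
θ=278°: B = A + 2.00·(cos278°, sin278°) = (0.2783, -1.9805)
θ=278°: |BD| = 9.9213
θ=278°: circle(B,6.00) ∩ circle(D,9.00): a=2.6928, h=5.3618
θ=278°:   candidates: C₊=(1.8466,3.8109) cross=53.196; C₋=(3.9873,-6.6968) cross=-53.196
θ=278°:   branch + wants cross > 0 → take C=(1.8466,3.8109) (cross=53.196)
θ=278°: ex = (C−B)/|BC| = (0.2614,0.9652); ey = (-0.9652,0.2614)
θ=278°: P = B + 3.05·ex + 3.34·ey = (-2.1483,1.8364)
θ=341°: B = A + 2.00·(cos341°, sin341°) = (1.8910, -0.6511)
θ=341°: |BD| = 8.1351
θ=341°: circle(B,6.00) ∩ circle(D,9.00): a=1.3017, h=5.8571
θ=341°:   candidates: C₊=(2.7198,5.2914) cross=47.648; C₋=(3.6574,-6.3852) cross=-47.648
θ=341°:   branch + wants cross > 0 → take C=(2.7198,5.2914) (cross=47.648)
θ=341°: ex = (C−B)/|BC| = (0.1381,0.9904); ey = (-0.9904,0.1381)
θ=341°: P = B + 3.05·ex + 3.34·ey = (-0.9957,2.8310)

θ=86°: -0.52 6.47
θ=90°: -0.59 6.48
θ=278°: -2.15 1.84
θ=341°: -1.00 2.83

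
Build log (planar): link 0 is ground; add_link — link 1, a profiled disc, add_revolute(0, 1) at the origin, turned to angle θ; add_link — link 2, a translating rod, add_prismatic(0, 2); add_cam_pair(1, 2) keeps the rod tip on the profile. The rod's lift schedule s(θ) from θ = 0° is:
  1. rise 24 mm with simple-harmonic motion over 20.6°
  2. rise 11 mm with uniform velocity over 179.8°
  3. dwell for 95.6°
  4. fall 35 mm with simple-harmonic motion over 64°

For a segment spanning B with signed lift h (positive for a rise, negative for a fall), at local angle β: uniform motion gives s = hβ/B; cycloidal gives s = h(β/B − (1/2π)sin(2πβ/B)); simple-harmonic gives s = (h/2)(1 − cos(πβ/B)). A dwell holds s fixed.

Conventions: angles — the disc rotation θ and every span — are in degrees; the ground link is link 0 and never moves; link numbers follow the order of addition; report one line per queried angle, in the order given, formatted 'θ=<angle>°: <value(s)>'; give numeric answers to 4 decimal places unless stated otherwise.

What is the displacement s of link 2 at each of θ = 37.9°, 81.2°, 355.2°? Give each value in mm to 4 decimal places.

seg 1 [0°–20.6°] simple-harmonic, h=24: full span → s += 24 → s = 24.0000
seg 2 [20.6°–200.4°] uniform, h=11: θ=37.9° here. β=17.3, B=179.8. 11·17.3/179.8 = 1.0584 → s = 25.0584
seg 2 [20.6°–200.4°] uniform, h=11: θ=81.2° here. β=60.6, B=179.8. 11·60.6/179.8 = 3.7075 → s = 27.7075
seg 2 [20.6°–200.4°] uniform, h=11: full span → s += 11 → s = 35.0000
seg 3 [200.4°–296°] dwell: s stays 35.0000
seg 4 [296°–360°] simple-harmonic, h=-35: θ=355.2° here. β=59.2, B=64. -35/2·(1 − cos(π·0.9250)) = -34.5165 → s = 0.4835

θ=37.9°: 25.0584
θ=81.2°: 27.7075
θ=355.2°: 0.4835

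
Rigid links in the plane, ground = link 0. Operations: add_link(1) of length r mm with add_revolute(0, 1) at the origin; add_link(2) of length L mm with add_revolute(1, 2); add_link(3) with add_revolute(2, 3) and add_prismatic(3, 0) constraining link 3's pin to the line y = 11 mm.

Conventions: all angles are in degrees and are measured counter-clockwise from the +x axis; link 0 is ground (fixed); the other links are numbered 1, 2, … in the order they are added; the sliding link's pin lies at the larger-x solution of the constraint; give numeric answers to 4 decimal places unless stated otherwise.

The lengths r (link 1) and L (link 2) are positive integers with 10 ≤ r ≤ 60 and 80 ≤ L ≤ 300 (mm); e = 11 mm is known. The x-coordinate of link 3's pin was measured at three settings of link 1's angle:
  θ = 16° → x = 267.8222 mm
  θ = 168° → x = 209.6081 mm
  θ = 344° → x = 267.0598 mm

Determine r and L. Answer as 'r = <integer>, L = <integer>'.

constraint per measurement: (x − r cos θ)² + (r sin θ − e)² = L²
subtracting the θ₁ and θ₂ equations cancels the r² and L² terms:
r = (x₁² − x₂²) / (2[(x₁cos θ₁ + e sin θ₁) − (x₂cos θ₂ + e sin θ₂)]) = 30.0000 → r = 30
L² = (x₁ − r cos θ₁)² + (r sin θ₁ − e)² = 57120.9768 → L = 239.0000 → L = 239
check at θ₃=344°: x = 267.0598 (printed 267.0598) ✓

r = 30, L = 239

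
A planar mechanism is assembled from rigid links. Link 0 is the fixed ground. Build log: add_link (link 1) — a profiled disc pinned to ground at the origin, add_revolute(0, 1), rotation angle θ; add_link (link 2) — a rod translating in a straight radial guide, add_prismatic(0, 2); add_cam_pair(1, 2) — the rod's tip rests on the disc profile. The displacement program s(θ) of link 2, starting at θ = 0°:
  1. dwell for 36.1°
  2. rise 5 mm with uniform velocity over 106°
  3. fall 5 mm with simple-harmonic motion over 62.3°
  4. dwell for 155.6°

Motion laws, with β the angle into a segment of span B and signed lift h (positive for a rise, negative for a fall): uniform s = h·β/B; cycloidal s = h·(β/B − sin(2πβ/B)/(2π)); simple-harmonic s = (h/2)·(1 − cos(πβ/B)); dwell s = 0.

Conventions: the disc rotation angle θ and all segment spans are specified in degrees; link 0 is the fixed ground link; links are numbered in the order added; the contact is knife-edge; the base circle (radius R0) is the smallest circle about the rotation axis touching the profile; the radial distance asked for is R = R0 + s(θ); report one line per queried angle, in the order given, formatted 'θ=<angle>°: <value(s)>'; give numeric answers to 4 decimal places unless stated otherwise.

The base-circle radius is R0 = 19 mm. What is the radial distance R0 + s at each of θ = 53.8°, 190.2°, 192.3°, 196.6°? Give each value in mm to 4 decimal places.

seg 1 [0°–36.1°] dwell: s stays 0.0000
seg 2 [36.1°–142.1°] uniform, h=5: θ=53.8° here. β=17.7, B=106. 5·17.7/106 = 0.8349 → s = 0.8349
seg 2 [36.1°–142.1°] uniform, h=5: full span → s += 5 → s = 5.0000
seg 3 [142.1°–204.4°] simple-harmonic, h=-5: θ=190.2° here. β=48.1, B=62.3. -5/2·(1 − cos(π·0.7721)) = -4.3860 → s = 0.6140
seg 3 [142.1°–204.4°] simple-harmonic, h=-5: θ=192.3° here. β=50.2, B=62.3. -5/2·(1 − cos(π·0.8058)) = -4.5489 → s = 0.4511
seg 3 [142.1°–204.4°] simple-harmonic, h=-5: θ=196.6° here. β=54.5, B=62.3. -5/2·(1 − cos(π·0.8748)) = -4.8091 → s = 0.1909
θ=53.8°: R = R0 + s = 19 + 0.8349 = 19.8349
θ=190.2°: R = R0 + s = 19 + 0.6140 = 19.6140
θ=192.3°: R = R0 + s = 19 + 0.4511 = 19.4511
θ=196.6°: R = R0 + s = 19 + 0.1909 = 19.1909

θ=53.8°: 19.8349
θ=190.2°: 19.6140
θ=192.3°: 19.4511
θ=196.6°: 19.1909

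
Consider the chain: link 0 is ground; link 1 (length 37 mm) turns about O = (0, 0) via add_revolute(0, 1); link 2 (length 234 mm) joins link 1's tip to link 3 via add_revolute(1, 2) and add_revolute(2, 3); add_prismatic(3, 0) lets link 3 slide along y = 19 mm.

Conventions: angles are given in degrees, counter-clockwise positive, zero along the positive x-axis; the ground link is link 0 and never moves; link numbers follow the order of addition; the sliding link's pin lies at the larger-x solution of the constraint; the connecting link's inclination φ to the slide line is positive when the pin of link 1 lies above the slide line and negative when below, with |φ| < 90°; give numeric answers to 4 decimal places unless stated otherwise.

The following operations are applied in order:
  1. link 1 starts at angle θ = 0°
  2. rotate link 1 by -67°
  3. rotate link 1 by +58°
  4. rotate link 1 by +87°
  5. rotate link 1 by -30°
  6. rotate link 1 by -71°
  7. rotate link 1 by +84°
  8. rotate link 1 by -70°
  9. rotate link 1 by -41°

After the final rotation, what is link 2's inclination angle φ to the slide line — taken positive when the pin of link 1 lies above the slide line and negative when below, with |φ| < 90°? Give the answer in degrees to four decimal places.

geometry: r = 37 mm, L = 234 mm, e = 19 mm; θ starts at 0°
rotate link 1 by -67°: θ ← 0° -67° = -67°
rotate link 1 by +58°: θ ← -67° +58° = -9°
rotate link 1 by +87°: θ ← -9° +87° = 78°
rotate link 1 by -30°: θ ← 78° -30° = 48°
rotate link 1 by -71°: θ ← 48° -71° = -23°
rotate link 1 by +84°: θ ← -23° +84° = 61°
rotate link 1 by -70°: θ ← 61° -70° = -9°
rotate link 1 by -41°: θ ← -9° -41° = -50°
h = r sin θ − e = -28.343644 − 19 = -47.343644
sin φ = h / L = -47.343644 / 234 = -0.20232327
φ = arcsin(-0.20232327) = -11.672850°

-11.6729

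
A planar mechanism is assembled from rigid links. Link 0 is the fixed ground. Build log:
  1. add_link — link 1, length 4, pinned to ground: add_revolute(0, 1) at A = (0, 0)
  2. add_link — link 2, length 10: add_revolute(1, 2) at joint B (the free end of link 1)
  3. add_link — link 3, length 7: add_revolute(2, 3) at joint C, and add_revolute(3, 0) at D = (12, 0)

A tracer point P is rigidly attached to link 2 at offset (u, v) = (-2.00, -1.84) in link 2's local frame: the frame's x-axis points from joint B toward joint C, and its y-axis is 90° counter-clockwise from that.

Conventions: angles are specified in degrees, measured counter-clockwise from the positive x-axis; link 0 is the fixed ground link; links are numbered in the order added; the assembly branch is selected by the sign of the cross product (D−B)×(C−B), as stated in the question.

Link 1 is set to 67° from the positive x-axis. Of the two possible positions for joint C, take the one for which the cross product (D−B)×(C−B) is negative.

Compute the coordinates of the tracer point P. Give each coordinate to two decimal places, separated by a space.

A=(0,0), D=(12.00,0)
B = A + 4.00·(cos67°, sin67°) = (1.5629, 3.6820)
|BD| = 11.0675
circle(B,10.00) ∩ circle(D,7.00): a=7.8378, h=6.2104
  candidates: C₊=(11.0204,6.9311) cross=68.734; C₋=(6.8881,-4.7821) cross=-68.734
  branch - wants cross < 0 → take C=(6.8881,-4.7821) (cross=-68.734)
ex = (C−B)/|BC| = (0.5325,-0.8464); ey = (0.8464,0.5325)
P = B + -2.00·ex + -1.84·ey = (-1.0595,4.3950)

-1.06 4.40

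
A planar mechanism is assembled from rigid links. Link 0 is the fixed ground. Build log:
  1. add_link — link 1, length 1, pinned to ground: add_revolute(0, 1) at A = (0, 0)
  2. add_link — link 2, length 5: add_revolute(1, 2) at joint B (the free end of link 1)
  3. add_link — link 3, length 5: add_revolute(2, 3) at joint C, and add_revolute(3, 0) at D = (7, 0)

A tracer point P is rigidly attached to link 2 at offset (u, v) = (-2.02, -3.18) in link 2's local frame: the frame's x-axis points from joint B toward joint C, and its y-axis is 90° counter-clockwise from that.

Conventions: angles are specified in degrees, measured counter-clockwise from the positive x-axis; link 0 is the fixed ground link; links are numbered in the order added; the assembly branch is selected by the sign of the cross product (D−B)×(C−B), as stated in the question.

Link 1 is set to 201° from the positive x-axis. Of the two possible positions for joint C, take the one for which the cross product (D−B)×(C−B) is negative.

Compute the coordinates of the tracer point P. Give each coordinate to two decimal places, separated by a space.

A=(0,0), D=(7.00,0)
B = A + 1.00·(cos201°, sin201°) = (-0.9336, -0.3584)
|BD| = 7.9417
circle(B,5.00) ∩ circle(D,5.00): a=3.9708, h=3.0385
  candidates: C₊=(2.8961,2.8562) cross=24.131; C₋=(3.1703,-3.2146) cross=-24.131
  branch - wants cross < 0 → take C=(3.1703,-3.2146) (cross=-24.131)
ex = (C−B)/|BC| = (0.8208,-0.5712); ey = (0.5712,0.8208)
P = B + -2.02·ex + -3.18·ey = (-4.4081,-1.8145)

-4.41 -1.81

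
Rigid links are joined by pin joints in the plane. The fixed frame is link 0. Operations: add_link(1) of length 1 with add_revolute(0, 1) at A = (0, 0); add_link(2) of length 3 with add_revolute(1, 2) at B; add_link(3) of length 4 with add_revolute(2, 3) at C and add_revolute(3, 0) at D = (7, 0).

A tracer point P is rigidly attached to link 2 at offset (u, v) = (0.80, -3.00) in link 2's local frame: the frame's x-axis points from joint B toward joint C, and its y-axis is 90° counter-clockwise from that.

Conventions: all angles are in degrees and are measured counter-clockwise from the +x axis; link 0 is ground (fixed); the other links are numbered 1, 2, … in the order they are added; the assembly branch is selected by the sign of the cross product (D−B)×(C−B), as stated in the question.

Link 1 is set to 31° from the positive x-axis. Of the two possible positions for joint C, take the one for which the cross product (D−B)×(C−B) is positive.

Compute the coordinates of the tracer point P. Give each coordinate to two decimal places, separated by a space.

A=(0,0), D=(7.00,0)
B = A + 1.00·(cos31°, sin31°) = (0.8572, 0.5150)
|BD| = 6.1644
circle(B,3.00) ∩ circle(D,4.00): a=2.5144, h=1.6364
  candidates: C₊=(3.4995,1.9356) cross=10.087; C₋=(3.2261,-1.3257) cross=-10.087
  branch + wants cross > 0 → take C=(3.4995,1.9356) (cross=10.087)
ex = (C−B)/|BC| = (0.8808,0.4735); ey = (-0.4735,0.8808)
P = B + 0.80·ex + -3.00·ey = (2.9824,-1.7485)

2.98 -1.75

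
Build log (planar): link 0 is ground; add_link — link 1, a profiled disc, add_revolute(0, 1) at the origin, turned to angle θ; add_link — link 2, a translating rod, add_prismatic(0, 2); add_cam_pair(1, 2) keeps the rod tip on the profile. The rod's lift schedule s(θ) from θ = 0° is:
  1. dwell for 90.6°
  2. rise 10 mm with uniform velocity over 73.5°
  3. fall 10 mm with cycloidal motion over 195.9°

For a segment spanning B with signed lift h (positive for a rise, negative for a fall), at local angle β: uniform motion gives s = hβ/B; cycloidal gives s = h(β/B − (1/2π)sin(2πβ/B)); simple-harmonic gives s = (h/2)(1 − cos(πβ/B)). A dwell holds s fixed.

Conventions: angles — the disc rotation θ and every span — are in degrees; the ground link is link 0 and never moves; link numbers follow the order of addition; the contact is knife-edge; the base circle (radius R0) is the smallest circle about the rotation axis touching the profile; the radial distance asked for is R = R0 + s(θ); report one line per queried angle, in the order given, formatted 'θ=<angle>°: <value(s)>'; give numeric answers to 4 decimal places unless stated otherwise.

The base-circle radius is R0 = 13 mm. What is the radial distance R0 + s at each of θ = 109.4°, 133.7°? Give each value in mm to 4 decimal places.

seg 1 [0°–90.6°] dwell: s stays 0.0000
seg 2 [90.6°–164.1°] uniform, h=10: θ=109.4° here. β=18.8, B=73.5. 10·18.8/73.5 = 2.5578 → s = 2.5578
seg 2 [90.6°–164.1°] uniform, h=10: θ=133.7° here. β=43.1, B=73.5. 10·43.1/73.5 = 5.8639 → s = 5.8639
θ=109.4°: R = R0 + s = 13 + 2.5578 = 15.5578
θ=133.7°: R = R0 + s = 13 + 5.8639 = 18.8639

θ=109.4°: 15.5578
θ=133.7°: 18.8639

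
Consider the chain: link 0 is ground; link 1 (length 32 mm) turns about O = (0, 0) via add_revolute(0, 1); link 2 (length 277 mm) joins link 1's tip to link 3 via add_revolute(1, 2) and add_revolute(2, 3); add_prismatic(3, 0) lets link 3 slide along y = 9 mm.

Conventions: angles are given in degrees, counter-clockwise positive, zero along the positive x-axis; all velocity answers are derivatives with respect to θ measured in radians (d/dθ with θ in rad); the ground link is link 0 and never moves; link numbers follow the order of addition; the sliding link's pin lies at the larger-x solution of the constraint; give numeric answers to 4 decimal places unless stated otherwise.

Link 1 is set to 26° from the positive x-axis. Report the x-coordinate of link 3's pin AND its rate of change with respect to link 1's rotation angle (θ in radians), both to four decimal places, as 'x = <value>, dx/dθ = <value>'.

geometry: r = 32 mm, L = 277 mm, e = 9 mm
crank pin P = (r cos θ, r sin θ) = (28.761409, 14.027877)
h = r sin θ − e = 14.027877 − 9 = 5.027877
x = r cos θ + √(L² − h²) = 28.761409 + 276.954365 = 305.715775
dx/dθ = −r sin θ − h·r cos θ/√(L² − h²) (θ in radians; h = 5.027877) = -14.550016

x = 305.7158, dx/dθ = -14.5500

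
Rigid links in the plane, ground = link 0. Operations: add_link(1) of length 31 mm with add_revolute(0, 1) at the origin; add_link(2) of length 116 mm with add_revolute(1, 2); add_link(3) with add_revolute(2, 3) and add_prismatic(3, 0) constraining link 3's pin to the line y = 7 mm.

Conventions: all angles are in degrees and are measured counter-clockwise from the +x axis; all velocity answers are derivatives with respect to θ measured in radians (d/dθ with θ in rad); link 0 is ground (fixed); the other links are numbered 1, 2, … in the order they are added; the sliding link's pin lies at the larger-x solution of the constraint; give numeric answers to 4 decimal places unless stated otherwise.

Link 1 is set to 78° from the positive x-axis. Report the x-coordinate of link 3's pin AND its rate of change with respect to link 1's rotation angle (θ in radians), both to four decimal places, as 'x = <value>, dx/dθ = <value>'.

geometry: r = 31 mm, L = 116 mm, e = 7 mm
crank pin P = (r cos θ, r sin θ) = (6.445262, 30.322576)
h = r sin θ − e = 30.322576 − 7 = 23.322576
x = r cos θ + √(L² − h²) = 6.445262 + 113.631235 = 120.076497
dx/dθ = −r sin θ − h·r cos θ/√(L² − h²) (θ in radians; h = 23.322576) = -31.645452

x = 120.0765, dx/dθ = -31.6455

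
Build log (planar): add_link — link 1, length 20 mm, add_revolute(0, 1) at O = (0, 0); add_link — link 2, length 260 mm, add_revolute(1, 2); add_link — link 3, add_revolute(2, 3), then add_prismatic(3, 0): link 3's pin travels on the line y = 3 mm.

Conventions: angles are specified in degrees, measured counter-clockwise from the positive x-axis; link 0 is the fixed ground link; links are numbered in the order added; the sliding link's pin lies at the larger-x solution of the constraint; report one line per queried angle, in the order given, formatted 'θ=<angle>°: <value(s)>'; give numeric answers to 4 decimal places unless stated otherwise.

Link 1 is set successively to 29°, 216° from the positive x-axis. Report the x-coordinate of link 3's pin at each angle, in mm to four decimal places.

geometry: r = 20 mm, L = 260 mm, e = 3 mm
θ=29°: crank pin P = (r cos θ, r sin θ) = (17.492394, 9.696192)
θ=29°: h = r sin θ − e = 9.696192 − 3 = 6.696192
θ=29°: x = r cos θ + √(L² − h²) = 17.492394 + 259.913757 = 277.406151
θ=216°: crank pin P = (r cos θ, r sin θ) = (-16.180340, -11.755705)
θ=216°: h = r sin θ − e = -11.755705 − 3 = -14.755705
θ=216°: x = r cos θ + √(L² − h²) = -16.180340 + 259.580949 = 243.400609

θ=29°: 277.4062
θ=216°: 243.4006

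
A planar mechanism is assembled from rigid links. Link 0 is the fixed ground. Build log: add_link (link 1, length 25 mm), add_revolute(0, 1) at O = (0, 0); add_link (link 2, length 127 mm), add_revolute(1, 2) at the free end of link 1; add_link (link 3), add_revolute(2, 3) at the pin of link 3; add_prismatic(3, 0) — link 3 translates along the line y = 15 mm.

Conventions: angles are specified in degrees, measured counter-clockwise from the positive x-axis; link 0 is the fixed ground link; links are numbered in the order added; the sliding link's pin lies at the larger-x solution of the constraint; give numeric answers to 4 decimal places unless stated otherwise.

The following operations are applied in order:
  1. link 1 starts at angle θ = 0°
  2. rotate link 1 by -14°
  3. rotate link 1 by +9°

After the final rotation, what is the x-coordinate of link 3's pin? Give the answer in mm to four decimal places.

geometry: r = 25 mm, L = 127 mm, e = 15 mm; θ starts at 0°
rotate link 1 by -14°: θ ← 0° -14° = -14°
rotate link 1 by +9°: θ ← -14° +9° = -5°
crank pin P = (r cos θ, r sin θ) = (24.904867, -2.178894)
h = r sin θ − e = -2.178894 − 15 = -17.178894
x = r cos θ + √(L² − h²) = 24.904867 + 125.832768 = 150.737636

150.7376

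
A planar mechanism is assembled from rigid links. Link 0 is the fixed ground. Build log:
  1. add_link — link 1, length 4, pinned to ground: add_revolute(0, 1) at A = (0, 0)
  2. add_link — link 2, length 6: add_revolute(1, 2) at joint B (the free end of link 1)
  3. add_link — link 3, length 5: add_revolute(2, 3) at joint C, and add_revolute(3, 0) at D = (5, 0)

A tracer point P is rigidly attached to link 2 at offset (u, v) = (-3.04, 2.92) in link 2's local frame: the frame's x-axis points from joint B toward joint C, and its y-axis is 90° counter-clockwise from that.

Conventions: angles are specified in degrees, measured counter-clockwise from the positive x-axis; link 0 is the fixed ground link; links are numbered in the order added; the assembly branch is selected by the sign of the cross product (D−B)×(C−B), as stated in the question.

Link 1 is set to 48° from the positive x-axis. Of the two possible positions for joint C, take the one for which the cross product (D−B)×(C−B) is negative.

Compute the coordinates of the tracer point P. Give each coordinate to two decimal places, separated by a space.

A=(0,0), D=(5.00,0)
B = A + 4.00·(cos48°, sin48°) = (2.6765, 2.9726)
|BD| = 3.7729
circle(B,6.00) ∩ circle(D,5.00): a=3.3442, h=4.9816
  candidates: C₊=(8.6609,3.4056) cross=18.795; C₋=(0.8111,-2.7301) cross=-18.795
  branch - wants cross < 0 → take C=(0.8111,-2.7301) (cross=-18.795)
ex = (C−B)/|BC| = (-0.3109,-0.9504); ey = (0.9504,-0.3109)
P = B + -3.04·ex + 2.92·ey = (6.3970,4.9541)

6.40 4.95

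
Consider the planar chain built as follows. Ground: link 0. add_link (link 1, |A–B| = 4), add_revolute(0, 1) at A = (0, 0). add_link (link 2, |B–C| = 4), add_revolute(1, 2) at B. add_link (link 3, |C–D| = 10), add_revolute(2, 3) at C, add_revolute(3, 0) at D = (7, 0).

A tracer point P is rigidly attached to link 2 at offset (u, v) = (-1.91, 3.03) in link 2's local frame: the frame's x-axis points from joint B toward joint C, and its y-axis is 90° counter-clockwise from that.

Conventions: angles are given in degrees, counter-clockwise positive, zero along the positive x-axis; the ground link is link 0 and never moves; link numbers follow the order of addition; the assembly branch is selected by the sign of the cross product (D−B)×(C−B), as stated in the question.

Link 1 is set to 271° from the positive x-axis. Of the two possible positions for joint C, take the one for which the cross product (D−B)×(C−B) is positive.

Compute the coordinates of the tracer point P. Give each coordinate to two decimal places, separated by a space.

A=(0,0), D=(7.00,0)
B = A + 4.00·(cos271°, sin271°) = (0.0698, -3.9994)
|BD| = 8.0014
circle(B,4.00) ∩ circle(D,10.00): a=-1.2484, h=3.8002
  candidates: C₊=(-2.9109,-1.3319) cross=30.407; C₋=(0.8881,-7.9148) cross=-30.407
  branch + wants cross > 0 → take C=(-2.9109,-1.3319) (cross=30.407)
ex = (C−B)/|BC| = (-0.7452,0.6669); ey = (-0.6669,-0.7452)
P = B + -1.91·ex + 3.03·ey = (-0.5275,-7.5310)

-0.53 -7.53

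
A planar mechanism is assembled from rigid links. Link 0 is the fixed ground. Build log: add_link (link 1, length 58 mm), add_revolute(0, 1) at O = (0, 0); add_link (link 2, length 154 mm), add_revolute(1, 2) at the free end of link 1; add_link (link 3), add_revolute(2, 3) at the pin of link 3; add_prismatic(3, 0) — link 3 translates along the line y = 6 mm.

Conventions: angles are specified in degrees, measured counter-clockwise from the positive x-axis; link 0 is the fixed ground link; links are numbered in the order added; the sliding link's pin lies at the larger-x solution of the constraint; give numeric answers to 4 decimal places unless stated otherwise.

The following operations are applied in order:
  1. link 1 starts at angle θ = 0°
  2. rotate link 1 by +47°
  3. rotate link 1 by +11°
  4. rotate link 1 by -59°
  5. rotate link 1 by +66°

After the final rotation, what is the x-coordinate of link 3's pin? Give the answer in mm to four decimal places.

geometry: r = 58 mm, L = 154 mm, e = 6 mm; θ starts at 0°
rotate link 1 by +47°: θ ← 0° +47° = 47°
rotate link 1 by +11°: θ ← 47° +11° = 58°
rotate link 1 by -59°: θ ← 58° -59° = -1°
rotate link 1 by +66°: θ ← -1° +66° = 65°
crank pin P = (r cos θ, r sin θ) = (24.511859, 52.565852)
h = r sin θ − e = 52.565852 − 6 = 46.565852
x = r cos θ + √(L² − h²) = 24.511859 + 146.791081 = 171.302940

171.3029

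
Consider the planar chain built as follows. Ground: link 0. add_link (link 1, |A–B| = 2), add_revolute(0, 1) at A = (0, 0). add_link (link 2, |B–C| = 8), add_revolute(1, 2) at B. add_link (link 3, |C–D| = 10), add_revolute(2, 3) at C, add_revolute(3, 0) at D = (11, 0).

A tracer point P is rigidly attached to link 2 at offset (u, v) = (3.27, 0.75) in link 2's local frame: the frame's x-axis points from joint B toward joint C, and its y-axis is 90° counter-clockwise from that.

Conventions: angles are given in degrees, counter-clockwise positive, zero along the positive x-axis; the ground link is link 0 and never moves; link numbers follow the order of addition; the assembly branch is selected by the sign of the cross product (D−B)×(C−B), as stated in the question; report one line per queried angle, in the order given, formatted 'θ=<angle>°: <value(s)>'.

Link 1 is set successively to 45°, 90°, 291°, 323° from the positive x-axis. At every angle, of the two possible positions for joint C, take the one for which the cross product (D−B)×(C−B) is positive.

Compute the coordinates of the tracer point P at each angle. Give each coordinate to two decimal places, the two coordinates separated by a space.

A=(0,0), D=(11.00,0)
θ=45°: B = A + 2.00·(cos45°, sin45°) = (1.4142, 1.4142)
θ=45°: |BD| = 9.6895
θ=45°: circle(B,8.00) ∩ circle(D,10.00): a=2.9871, h=7.4214
θ=45°:   candidates: C₊=(5.4525,8.3202) cross=71.910; C₋=(3.2862,-6.3637) cross=-71.910
θ=45°:   branch + wants cross > 0 → take C=(5.4525,8.3202) (cross=71.910)
θ=45°: ex = (C−B)/|BC| = (0.5048,0.8632); ey = (-0.8632,0.5048)
θ=45°: P = B + 3.27·ex + 0.75·ey = (2.4174,4.6156)
θ=90°: B = A + 2.00·(cos90°, sin90°) = (0.0000, 2.0000)
θ=90°: |BD| = 11.1803
θ=90°: circle(B,8.00) ∩ circle(D,10.00): a=3.9802, h=6.9396
θ=90°:   candidates: C₊=(5.1574,8.1157) cross=77.587; C₋=(2.6746,-5.5397) cross=-77.587
θ=90°:   branch + wants cross > 0 → take C=(5.1574,8.1157) (cross=77.587)
θ=90°: ex = (C−B)/|BC| = (0.6447,0.7645); ey = (-0.7645,0.6447)
θ=90°: P = B + 3.27·ex + 0.75·ey = (1.5347,4.9833)
θ=291°: B = A + 2.00·(cos291°, sin291°) = (0.7167, -1.8672)
θ=291°: |BD| = 10.4514
θ=291°: circle(B,8.00) ∩ circle(D,10.00): a=3.5034, h=7.1921
θ=291°:   candidates: C₊=(2.8789,5.8351) cross=75.167; C₋=(5.4487,-8.3176) cross=-75.167
θ=291°:   branch + wants cross > 0 → take C=(2.8789,5.8351) (cross=75.167)
θ=291°: ex = (C−B)/|BC| = (0.2703,0.9628); ey = (-0.9628,0.2703)
θ=291°: P = B + 3.27·ex + 0.75·ey = (0.8785,1.4838)
θ=323°: B = A + 2.00·(cos323°, sin323°) = (1.5973, -1.2036)
θ=323°: |BD| = 9.4795
θ=323°: circle(B,8.00) ∩ circle(D,10.00): a=2.8409, h=7.4786
θ=323°:   candidates: C₊=(3.4656,6.5751) cross=70.893; C₋=(5.3647,-8.2610) cross=-70.893
θ=323°:   branch + wants cross > 0 → take C=(3.4656,6.5751) (cross=70.893)
θ=323°: ex = (C−B)/|BC| = (0.2335,0.9723); ey = (-0.9723,0.2335)
θ=323°: P = B + 3.27·ex + 0.75·ey = (1.6317,2.1511)

θ=45°: 2.42 4.62
θ=90°: 1.53 4.98
θ=291°: 0.88 1.48
θ=323°: 1.63 2.15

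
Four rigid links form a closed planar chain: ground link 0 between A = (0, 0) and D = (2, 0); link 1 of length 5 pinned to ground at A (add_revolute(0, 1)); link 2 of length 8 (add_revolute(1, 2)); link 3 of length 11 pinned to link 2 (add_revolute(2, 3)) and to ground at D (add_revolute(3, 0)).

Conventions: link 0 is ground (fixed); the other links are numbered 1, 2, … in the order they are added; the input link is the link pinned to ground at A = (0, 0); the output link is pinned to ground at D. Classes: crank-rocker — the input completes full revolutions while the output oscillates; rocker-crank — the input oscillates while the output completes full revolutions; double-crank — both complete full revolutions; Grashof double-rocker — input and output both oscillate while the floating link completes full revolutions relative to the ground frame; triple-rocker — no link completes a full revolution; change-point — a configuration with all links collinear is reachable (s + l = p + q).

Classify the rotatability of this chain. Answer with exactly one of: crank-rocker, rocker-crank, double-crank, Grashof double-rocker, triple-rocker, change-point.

lengths: ground=2, input=5, coupler=8, output=11
sorted: s=2 (shortest), l=11 (longest), p+q=13
s + l = 13 vs p + q = 13
s + l = p + q → change-point (collinear configuration reachable)

change-point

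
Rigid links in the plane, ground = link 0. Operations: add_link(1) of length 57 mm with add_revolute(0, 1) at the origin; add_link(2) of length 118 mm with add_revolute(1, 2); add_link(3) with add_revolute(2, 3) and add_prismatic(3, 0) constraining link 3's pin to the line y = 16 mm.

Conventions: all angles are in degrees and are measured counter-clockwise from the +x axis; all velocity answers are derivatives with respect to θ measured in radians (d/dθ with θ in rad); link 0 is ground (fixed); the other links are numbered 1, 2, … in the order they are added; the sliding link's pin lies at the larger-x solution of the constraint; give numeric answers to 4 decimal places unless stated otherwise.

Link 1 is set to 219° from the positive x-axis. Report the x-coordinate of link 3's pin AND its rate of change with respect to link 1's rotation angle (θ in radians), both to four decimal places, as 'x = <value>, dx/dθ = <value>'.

geometry: r = 57 mm, L = 118 mm, e = 16 mm
crank pin P = (r cos θ, r sin θ) = (-44.297320, -35.871262)
h = r sin θ − e = -35.871262 − 16 = -51.871262
x = r cos θ + √(L² − h²) = -44.297320 + 105.987604 = 61.690284
dx/dθ = −r sin θ − h·r cos θ/√(L² − h²) (θ in radians; h = -51.871262) = 14.191766

x = 61.6903, dx/dθ = 14.1918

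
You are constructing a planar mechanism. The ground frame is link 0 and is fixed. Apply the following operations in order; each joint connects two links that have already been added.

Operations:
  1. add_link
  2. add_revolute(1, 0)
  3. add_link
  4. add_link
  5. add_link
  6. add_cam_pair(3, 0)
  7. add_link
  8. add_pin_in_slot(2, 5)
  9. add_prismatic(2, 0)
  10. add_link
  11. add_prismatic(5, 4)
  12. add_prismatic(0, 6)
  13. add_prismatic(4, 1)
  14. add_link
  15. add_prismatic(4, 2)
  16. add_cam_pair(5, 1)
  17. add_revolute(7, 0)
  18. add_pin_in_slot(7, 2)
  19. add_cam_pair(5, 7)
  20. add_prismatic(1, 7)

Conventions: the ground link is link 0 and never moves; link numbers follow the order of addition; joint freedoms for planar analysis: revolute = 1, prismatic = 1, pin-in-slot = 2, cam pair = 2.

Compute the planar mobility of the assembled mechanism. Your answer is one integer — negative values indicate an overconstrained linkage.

(L,J1,J2)=(1,0,0); link0 fixed
link1: (2,0,0)
R 1-0 [J1]: (2,1,0)
link2: (3,1,0)
link3: (4,1,0)
link4: (5,1,0)
C 3-0 [J2]: (5,1,1)
link5: (6,1,1)
PS 2-5 [J2]: (6,1,2)
P 2-0 [J1]: (6,2,2)
link6: (7,2,2)
P 5-4 [J1]: (7,3,2)
P 0-6 [J1]: (7,4,2)
P 4-1 [J1]: (7,5,2)
link7: (8,5,2)
P 4-2 [J1]: (8,6,2)
C 5-1 [J2]: (8,6,3)
R 7-0 [J1]: (8,7,3)
PS 7-2 [J2]: (8,7,4)
C 5-7 [J2]: (8,7,5)
P 1-7 [J1]: (8,8,5)
Grübler: 3·7 − 2·8 − 5 = 0

M = 0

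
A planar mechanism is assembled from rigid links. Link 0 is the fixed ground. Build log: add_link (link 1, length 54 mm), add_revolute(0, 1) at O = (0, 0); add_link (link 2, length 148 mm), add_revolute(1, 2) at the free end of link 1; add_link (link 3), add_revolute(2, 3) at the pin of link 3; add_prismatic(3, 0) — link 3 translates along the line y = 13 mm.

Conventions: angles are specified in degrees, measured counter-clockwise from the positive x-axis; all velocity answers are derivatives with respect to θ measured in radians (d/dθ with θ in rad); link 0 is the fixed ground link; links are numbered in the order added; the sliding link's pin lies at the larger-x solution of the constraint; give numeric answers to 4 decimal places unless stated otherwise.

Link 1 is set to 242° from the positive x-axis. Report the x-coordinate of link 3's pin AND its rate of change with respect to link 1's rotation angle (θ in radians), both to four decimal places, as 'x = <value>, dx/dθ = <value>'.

geometry: r = 54 mm, L = 148 mm, e = 13 mm
crank pin P = (r cos θ, r sin θ) = (-25.351464, -47.679170)
h = r sin θ − e = -47.679170 − 13 = -60.679170
x = r cos θ + √(L² − h²) = -25.351464 + 134.989030 = 109.637566
dx/dθ = −r sin θ − h·r cos θ/√(L² − h²) (θ in radians; h = -60.679170) = 36.283386

x = 109.6376, dx/dθ = 36.2834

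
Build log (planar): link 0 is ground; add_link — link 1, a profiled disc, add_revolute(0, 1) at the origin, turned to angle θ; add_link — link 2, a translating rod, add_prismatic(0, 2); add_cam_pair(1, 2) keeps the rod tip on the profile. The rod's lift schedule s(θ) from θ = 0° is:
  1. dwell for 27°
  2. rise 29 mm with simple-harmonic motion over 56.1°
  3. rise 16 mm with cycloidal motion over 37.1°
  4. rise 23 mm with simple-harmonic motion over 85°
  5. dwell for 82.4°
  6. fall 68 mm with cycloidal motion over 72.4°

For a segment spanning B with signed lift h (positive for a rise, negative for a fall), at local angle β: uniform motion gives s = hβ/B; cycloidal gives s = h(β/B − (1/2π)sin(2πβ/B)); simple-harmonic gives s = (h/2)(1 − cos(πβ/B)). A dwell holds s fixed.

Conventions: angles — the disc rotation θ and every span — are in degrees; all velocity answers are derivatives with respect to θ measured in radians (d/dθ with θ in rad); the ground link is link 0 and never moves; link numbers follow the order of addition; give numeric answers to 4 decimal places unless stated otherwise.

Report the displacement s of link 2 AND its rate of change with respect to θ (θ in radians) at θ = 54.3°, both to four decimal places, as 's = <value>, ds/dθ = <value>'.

seg 1 [0°–27°] dwell: s stays 0.0000
seg 2 [27°–83.1°] simple-harmonic, h=29: θ=54.3° here. β=27.3, B=56.1. 29/2·(1 − cos(π·0.4866)) = 13.8912 → s = 13.8912
velocity in seg [27°–83.1°] (simple-harmonic), θ in radians: β = 27.3° = 0.4765 rad, B = 56.1° = 0.9791 rad; ds/dθ = (πh/(2B)) sin(πβ/B) = (π·29/(2·0.9791)) sin(π·0.4866) = 46.483036 mm/rad

s = 13.8912, ds/dθ = 46.4830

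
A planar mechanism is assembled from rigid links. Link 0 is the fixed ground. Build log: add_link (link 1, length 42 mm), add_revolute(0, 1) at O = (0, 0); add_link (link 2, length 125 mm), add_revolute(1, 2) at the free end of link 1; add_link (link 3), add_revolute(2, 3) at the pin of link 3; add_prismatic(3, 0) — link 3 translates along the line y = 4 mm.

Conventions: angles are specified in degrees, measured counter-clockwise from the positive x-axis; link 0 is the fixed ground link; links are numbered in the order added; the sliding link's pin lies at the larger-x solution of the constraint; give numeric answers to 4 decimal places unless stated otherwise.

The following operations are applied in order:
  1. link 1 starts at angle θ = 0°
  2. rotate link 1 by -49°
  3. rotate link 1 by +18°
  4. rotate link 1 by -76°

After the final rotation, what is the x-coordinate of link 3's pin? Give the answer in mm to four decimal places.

geometry: r = 42 mm, L = 125 mm, e = 4 mm; θ starts at 0°
rotate link 1 by -49°: θ ← 0° -49° = -49°
rotate link 1 by +18°: θ ← -49° +18° = -31°
rotate link 1 by -76°: θ ← -31° -76° = -107°
crank pin P = (r cos θ, r sin θ) = (-12.279612, -40.164800)
h = r sin θ − e = -40.164800 − 4 = -44.164800
x = r cos θ + √(L² − h²) = -12.279612 + 116.937891 = 104.658280

104.6583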